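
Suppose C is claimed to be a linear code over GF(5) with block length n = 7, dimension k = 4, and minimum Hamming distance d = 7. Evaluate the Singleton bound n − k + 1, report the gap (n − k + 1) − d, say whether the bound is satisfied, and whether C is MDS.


Singleton RHS = n − k + 1 = 4, slack = -3, bound violated (no such code; not MDS).

Singleton bound: d ≤ n − k + 1.
Here n = 7, k = 4, so n − k + 1 = 4.
Given d = 7, check d ≤ 4: NO.
Slack = (n − k + 1) − d = -3.
The slack is negative: d = 7 exceeds n − k + 1 = 4 by 3, so the Singleton bound is violated and no linear [7, 4, 7]_5 code can exist. In particular it is not MDS (MDS requires d = n − k + 1 exactly).
Description: the claimed parameters are [7, 4, 7]_5; such a code would be impossible (violates the Singleton bound).


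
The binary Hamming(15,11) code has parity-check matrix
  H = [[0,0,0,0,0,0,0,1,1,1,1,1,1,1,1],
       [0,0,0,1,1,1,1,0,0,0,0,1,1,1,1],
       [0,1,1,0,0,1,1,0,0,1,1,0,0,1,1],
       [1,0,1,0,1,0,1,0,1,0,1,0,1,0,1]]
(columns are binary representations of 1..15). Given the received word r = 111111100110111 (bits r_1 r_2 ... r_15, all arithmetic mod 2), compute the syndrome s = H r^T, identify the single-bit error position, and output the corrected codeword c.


s = (1, 1, 0, 1)^T, error position = 13, corrected codeword c = 111111100110011

Compute s = H r^T mod 2 one row at a time:
  s_1 = 0 + 0 + 1 + 1 + 0 + 1 + 1 + 1 = 5 ≡ 1 (mod 2).
  s_2 = 1 + 1 + 1 + 1 + 0 + 1 + 1 + 1 = 7 ≡ 1 (mod 2).
  s_3 = 1 + 1 + 1 + 1 + 1 + 1 + 1 + 1 = 8 ≡ 0 (mod 2).
  s_4 = 1 + 1 + 1 + 1 + 0 + 1 + 1 + 1 = 7 ≡ 1 (mod 2).
s = (1, 1, 0, 1)^T — this equals column 13 of H (binary 1101), so error is at position 13.
Correct: flip bit 13 of r = 111111100110111 to get c = 111111100110011.


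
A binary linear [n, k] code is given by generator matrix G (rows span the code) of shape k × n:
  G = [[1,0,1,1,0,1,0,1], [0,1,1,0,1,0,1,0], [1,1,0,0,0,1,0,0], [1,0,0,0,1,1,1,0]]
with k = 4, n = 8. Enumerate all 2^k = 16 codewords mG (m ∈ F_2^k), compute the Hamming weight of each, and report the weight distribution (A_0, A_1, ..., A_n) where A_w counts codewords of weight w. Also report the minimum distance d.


Weight distribution: A_0 = 1, A_1 = 1, A_3 = 3, A_4 = 6, A_5 = 3, A_7 = 1, A_8 = 1. Minimum distance d = 1.

Enumerate all 2^4 = 16 messages m ∈ F_2^4.
For each, compute codeword c = mG in F_2^8, then tally its weight.
  m = 0000 → c = 00000000, weight = 0.
  m = 1000 → c = 10110101, weight = 5.
  m = 0100 → c = 01101010, weight = 4.
  m = 1100 → c = 11011111, weight = 7.
  m = 0010 → c = 11000100, weight = 3.
  m = 1010 → c = 01110001, weight = 4.
  m = 0110 → c = 10101110, weight = 5.
  m = 1110 → c = 00011011, weight = 4.
  m = 0001 → c = 10001110, weight = 4.
  m = 1001 → c = 00111011, weight = 5.
  m = 0101 → c = 11100100, weight = 4.
  m = 1101 → c = 01010001, weight = 3.
  m = 0011 → c = 01001010, weight = 3.
  m = 1011 → c = 11111111, weight = 8.
  m = 0111 → c = 00100000, weight = 1.
  m = 1111 → c = 10010101, weight = 4.
Tally weights:
  weight 0: 1 codewords.
  weight 1: 1 codewords.
  weight 3: 3 codewords.
  weight 4: 6 codewords.
  weight 5: 3 codewords.
  weight 7: 1 codewords.
  weight 8: 1 codewords.
Minimum distance d = smallest w > 0 with A_w > 0 = 1.
Sanity: Σ A_w = 16 = 2^4 = 16 ✓.


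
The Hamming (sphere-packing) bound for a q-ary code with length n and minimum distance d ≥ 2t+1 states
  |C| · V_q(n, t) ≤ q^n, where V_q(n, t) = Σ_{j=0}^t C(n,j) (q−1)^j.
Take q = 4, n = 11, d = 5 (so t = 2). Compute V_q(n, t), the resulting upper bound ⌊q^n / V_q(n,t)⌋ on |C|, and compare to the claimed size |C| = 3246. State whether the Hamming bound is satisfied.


V_q(n, t) = 529, q^n = 4194304, Hamming bound = 7928, |C| = 3246 ≤ bound (satisfied).

Step 1: Compute V_q(n, t) = Σ_{j=0}^2 C(n, j) (q−1)^j.
  j = 0: C(11,0)·(3)^0 = 1·1 = 1.
  j = 1: C(11,1)·(3)^1 = 11·3 = 33.
  j = 2: C(11,2)·(3)^2 = 55·9 = 495.
  V_q(n, t) = 1 + 33 + 495 = 529.
Step 2: q^n = 4^11 = 4194304.
Step 3: Hamming bound ⌊q^n / V_q(n,t)⌋ = ⌊4194304/529⌋ = 7928.
Step 4: Compare |C| = 3246 to 7928: satisfied.
The claimed |C| lies below the Hamming bound.


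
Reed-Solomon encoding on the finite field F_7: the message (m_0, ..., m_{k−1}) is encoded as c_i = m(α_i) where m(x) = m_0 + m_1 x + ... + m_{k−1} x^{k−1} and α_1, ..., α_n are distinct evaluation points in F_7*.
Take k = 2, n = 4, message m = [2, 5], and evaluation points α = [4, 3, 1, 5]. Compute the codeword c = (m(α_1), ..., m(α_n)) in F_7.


c = [1, 3, 0, 6]

Message polynomial: m(x) = 2 + 5·x (mod 7).
For each evaluation point α_i, compute m(α_i) mod 7:
  α_1 = 4: Horner steps 5 → 1, so m(4) = 1.
  α_2 = 3: Horner steps 5 → 3, so m(3) = 3.
  α_3 = 1: Horner steps 5 → 0, so m(1) = 0.
  α_4 = 5: Horner steps 5 → 6, so m(5) = 6.
Codeword c = [1, 3, 0, 6] ∈ F_7^4.


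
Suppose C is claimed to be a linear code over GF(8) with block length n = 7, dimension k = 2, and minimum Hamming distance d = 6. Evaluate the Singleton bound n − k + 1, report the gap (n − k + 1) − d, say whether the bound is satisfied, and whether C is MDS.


Singleton RHS = n − k + 1 = 6, slack = 0, bound satisfied, MDS.

Singleton bound: d ≤ n − k + 1.
Here n = 7, k = 2, so n − k + 1 = 6.
Given d = 6, check d ≤ 6: YES.
Slack = (n − k + 1) − d = 0.
The code is MDS (slack = 0).
Description: the claimed parameters are [7, 2, 6]_8; such a code would be MDS (meets Singleton bound).


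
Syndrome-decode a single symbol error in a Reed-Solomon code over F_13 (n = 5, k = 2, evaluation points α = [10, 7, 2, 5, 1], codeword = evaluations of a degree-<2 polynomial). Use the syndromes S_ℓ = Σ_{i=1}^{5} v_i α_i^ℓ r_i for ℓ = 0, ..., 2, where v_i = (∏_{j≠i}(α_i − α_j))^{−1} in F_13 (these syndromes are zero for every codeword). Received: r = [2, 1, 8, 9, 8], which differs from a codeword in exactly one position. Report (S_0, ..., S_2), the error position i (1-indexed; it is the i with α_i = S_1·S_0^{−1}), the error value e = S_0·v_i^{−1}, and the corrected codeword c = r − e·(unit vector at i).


S = (6, 6, 6), error at position 5, error magnitude e = 9, c = [2, 1, 8, 9, 12].

Step 1: column multipliers v_i = (∏_{j≠i}(α_i − α_j))^{−1} mod 13.
  i = 1 (α = 10): (10−7)(10−2)(10−5)(10−1) = 3·8·5·9 = 1080 ≡ 1, so v_1 = 1^{−1} = 1 (mod 13).
  i = 2 (α = 7): (7−10)(7−2)(7−5)(7−1) = (−3)·5·2·6 = −180 ≡ 2, so v_2 = 2^{−1} = 7 (mod 13).
  i = 3 (α = 2): (2−10)(2−7)(2−5)(2−1) = (−8)·(−5)·(−3)·1 = −120 ≡ 10, so v_3 = 10^{−1} = 4 (mod 13).
  i = 4 (α = 5): (5−10)(5−7)(5−2)(5−1) = (−5)·(−2)·3·4 = 120 ≡ 3, so v_4 = 3^{−1} = 9 (mod 13).
  i = 5 (α = 1): (1−10)(1−7)(1−2)(1−5) = (−9)·(−6)·(−1)·(−4) = 216 ≡ 8, so v_5 = 8^{−1} = 5 (mod 13).
  v = [1, 7, 4, 9, 5].
Step 2: syndromes of r = [2, 1, 8, 9, 8] (all sums mod 13).
  S_0 = Σ v_i r_i = 1·2 + 7·1 + 4·8 + 9·9 + 5·8 = 162 ≡ 6.
  S_1 = Σ v_i α_i r_i = 1·10·2 + 7·7·1 + 4·2·8 + 9·5·9 + 5·1·8 = 578 ≡ 6.
  α_i^2 mod 13 = [9, 10, 4, 12, 1].
  S_2 = Σ v_i α_i^2 r_i = 1·9·2 + 7·10·1 + 4·4·8 + 9·12·9 + 5·1·8 = 1228 ≡ 6.
  S = (6, 6, 6) ≠ 0, so r is not a codeword (an error is present).
Step 3: locate the error. For a single error e at position i, S_ℓ = v_i·e·α_i^ℓ, so α_err = S_1/S_0.
  S_0^{−1} = 6^{−1} = 11 (mod 13), so α_err = 6·11 = 66 ≡ 1 = α_5. Error position i = 5.
  Consistency check: S_2/S_1 = 6·11 = 66 ≡ 1 = α_err ✓ (single-error assumption holds).
Step 4: error magnitude e = S_0/v_5 = S_0·∏_{j≠5}(α_5 − α_j) = 6·8 = 48 ≡ 9 (mod 13).
Step 5: correct position 5: c_5 = r_5 − e = 8 − 9 ≡ 12 (mod 13). Hence c = [2, 1, 8, 9, 12].
  Check: interpolating c through the α_i gives m(x) = 3 + 9·x (degree < 2) with m(α_i) = c_i for every i, so c is indeed a codeword.


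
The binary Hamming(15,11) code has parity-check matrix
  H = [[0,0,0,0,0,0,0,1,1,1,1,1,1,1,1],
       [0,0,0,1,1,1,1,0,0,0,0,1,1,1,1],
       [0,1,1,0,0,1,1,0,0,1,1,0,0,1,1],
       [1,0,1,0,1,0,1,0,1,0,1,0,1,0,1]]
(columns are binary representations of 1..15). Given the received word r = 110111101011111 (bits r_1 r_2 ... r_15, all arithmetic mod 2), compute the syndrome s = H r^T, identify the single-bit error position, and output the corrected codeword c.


s = (0, 0, 0, 1)^T, error position = 1, corrected codeword c = 010111101011111

Compute s = H r^T mod 2 one row at a time:
  s_1 = 0 + 1 + 0 + 1 + 1 + 1 + 1 + 1 = 6 ≡ 0 (mod 2).
  s_2 = 1 + 1 + 1 + 1 + 1 + 1 + 1 + 1 = 8 ≡ 0 (mod 2).
  s_3 = 1 + 0 + 1 + 1 + 0 + 1 + 1 + 1 = 6 ≡ 0 (mod 2).
  s_4 = 1 + 0 + 1 + 1 + 1 + 1 + 1 + 1 = 7 ≡ 1 (mod 2).
s = (0, 0, 0, 1)^T — this equals column 1 of H (binary 0001), so error is at position 1.
Correct: flip bit 1 of r = 110111101011111 to get c = 010111101011111.


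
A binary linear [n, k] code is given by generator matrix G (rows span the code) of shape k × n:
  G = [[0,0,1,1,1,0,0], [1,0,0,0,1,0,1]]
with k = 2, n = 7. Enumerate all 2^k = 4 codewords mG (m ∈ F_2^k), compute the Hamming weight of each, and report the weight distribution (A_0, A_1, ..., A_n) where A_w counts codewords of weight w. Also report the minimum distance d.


Weight distribution: A_0 = 1, A_3 = 2, A_4 = 1. Minimum distance d = 3.

Enumerate all 2^2 = 4 messages m ∈ F_2^2.
For each, compute codeword c = mG in F_2^7, then tally its weight.
  m = 00 → c = 0000000, weight = 0.
  m = 10 → c = 0011100, weight = 3.
  m = 01 → c = 1000101, weight = 3.
  m = 11 → c = 1011001, weight = 4.
Tally weights:
  weight 0: 1 codewords.
  weight 3: 2 codewords.
  weight 4: 1 codewords.
Minimum distance d = smallest w > 0 with A_w > 0 = 3.
Sanity: Σ A_w = 4 = 2^2 = 4 ✓.


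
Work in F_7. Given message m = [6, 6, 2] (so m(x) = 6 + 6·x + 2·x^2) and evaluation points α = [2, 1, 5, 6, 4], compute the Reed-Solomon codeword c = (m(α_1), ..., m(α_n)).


c = [5, 0, 2, 2, 6]

Message polynomial: m(x) = 6 + 6·x + 2·x^2 (mod 7).
For each evaluation point α_i, compute m(α_i) mod 7:
  α_1 = 2: Horner steps 2 → 3 → 5, so m(2) = 5.
  α_2 = 1: Horner steps 2 → 1 → 0, so m(1) = 0.
  α_3 = 5: Horner steps 2 → 2 → 2, so m(5) = 2.
  α_4 = 6: Horner steps 2 → 4 → 2, so m(6) = 2.
  α_5 = 4: Horner steps 2 → 0 → 6, so m(4) = 6.
Codeword c = [5, 0, 2, 2, 6] ∈ F_7^5.


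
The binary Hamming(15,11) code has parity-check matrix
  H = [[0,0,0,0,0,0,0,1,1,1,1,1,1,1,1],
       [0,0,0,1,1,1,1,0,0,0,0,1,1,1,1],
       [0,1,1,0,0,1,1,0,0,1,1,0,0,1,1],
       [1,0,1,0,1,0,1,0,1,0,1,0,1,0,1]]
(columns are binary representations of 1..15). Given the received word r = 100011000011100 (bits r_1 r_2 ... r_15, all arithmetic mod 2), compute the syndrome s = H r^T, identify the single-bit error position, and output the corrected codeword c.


s = (1, 0, 0, 0)^T, error position = 8, corrected codeword c = 100011010011100

Compute s = H r^T mod 2 one row at a time:
  s_1 = 0 + 0 + 0 + 1 + 1 + 1 + 0 + 0 = 3 ≡ 1 (mod 2).
  s_2 = 0 + 1 + 1 + 0 + 1 + 1 + 0 + 0 = 4 ≡ 0 (mod 2).
  s_3 = 0 + 0 + 1 + 0 + 0 + 1 + 0 + 0 = 2 ≡ 0 (mod 2).
  s_4 = 1 + 0 + 1 + 0 + 0 + 1 + 1 + 0 = 4 ≡ 0 (mod 2).
s = (1, 0, 0, 0)^T — this equals column 8 of H (binary 1000), so error is at position 8.
Correct: flip bit 8 of r = 100011000011100 to get c = 100011010011100.


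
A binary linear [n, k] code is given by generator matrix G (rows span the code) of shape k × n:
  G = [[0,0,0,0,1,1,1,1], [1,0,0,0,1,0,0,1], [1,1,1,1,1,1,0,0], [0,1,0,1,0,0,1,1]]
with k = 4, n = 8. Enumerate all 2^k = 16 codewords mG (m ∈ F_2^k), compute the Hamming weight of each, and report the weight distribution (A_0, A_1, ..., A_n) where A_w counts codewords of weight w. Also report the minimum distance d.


Weight distribution: A_0 = 1, A_2 = 1, A_3 = 4, A_4 = 3, A_5 = 4, A_6 = 3. Minimum distance d = 2.

Enumerate all 2^4 = 16 messages m ∈ F_2^4.
For each, compute codeword c = mG in F_2^8, then tally its weight.
  m = 0000 → c = 00000000, weight = 0.
  m = 1000 → c = 00001111, weight = 4.
  m = 0100 → c = 10001001, weight = 3.
  m = 1100 → c = 10000110, weight = 3.
  m = 0010 → c = 11111100, weight = 6.
  m = 1010 → c = 11110011, weight = 6.
  m = 0110 → c = 01110101, weight = 5.
  m = 1110 → c = 01111010, weight = 5.
  m = 0001 → c = 01010011, weight = 4.
  m = 1001 → c = 01011100, weight = 4.
  m = 0101 → c = 11011010, weight = 5.
  m = 1101 → c = 11010101, weight = 5.
  m = 0011 → c = 10101111, weight = 6.
  m = 1011 → c = 10100000, weight = 2.
  m = 0111 → c = 00100110, weight = 3.
  m = 1111 → c = 00101001, weight = 3.
Tally weights:
  weight 0: 1 codewords.
  weight 2: 1 codewords.
  weight 3: 4 codewords.
  weight 4: 3 codewords.
  weight 5: 4 codewords.
  weight 6: 3 codewords.
Minimum distance d = smallest w > 0 with A_w > 0 = 2.
Sanity: Σ A_w = 16 = 2^4 = 16 ✓.


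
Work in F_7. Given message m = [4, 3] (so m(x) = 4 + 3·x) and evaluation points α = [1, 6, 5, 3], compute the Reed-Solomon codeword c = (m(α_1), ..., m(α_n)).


c = [0, 1, 5, 6]

Message polynomial: m(x) = 4 + 3·x (mod 7).
For each evaluation point α_i, compute m(α_i) mod 7:
  α_1 = 1: Horner steps 3 → 0, so m(1) = 0.
  α_2 = 6: Horner steps 3 → 1, so m(6) = 1.
  α_3 = 5: Horner steps 3 → 5, so m(5) = 5.
  α_4 = 3: Horner steps 3 → 6, so m(3) = 6.
Codeword c = [0, 1, 5, 6] ∈ F_7^4.


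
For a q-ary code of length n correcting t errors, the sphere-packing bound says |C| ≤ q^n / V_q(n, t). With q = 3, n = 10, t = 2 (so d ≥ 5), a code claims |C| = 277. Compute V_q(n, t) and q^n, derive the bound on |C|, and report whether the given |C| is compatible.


V_q(n, t) = 201, q^n = 59049, Hamming bound = 293, |C| = 277 ≤ bound (satisfied).

Step 1: Compute V_q(n, t) = Σ_{j=0}^2 C(n, j) (q−1)^j.
  j = 0: C(10,0)·(2)^0 = 1·1 = 1.
  j = 1: C(10,1)·(2)^1 = 10·2 = 20.
  j = 2: C(10,2)·(2)^2 = 45·4 = 180.
  V_q(n, t) = 1 + 20 + 180 = 201.
Step 2: q^n = 3^10 = 59049.
Step 3: Hamming bound ⌊q^n / V_q(n,t)⌋ = ⌊59049/201⌋ = 293.
Step 4: Compare |C| = 277 to 293: satisfied.
The claimed |C| lies below the Hamming bound.


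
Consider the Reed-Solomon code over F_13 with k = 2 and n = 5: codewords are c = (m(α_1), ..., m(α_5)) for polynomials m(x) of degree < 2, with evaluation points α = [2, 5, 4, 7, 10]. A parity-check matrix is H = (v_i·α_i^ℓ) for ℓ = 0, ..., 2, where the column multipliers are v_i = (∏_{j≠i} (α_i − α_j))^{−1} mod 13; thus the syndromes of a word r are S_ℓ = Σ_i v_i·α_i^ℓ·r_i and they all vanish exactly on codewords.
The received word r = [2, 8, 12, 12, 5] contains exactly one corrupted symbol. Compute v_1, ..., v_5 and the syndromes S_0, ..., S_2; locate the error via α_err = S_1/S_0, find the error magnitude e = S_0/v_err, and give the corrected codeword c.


S = (2, 8, 6), error at position 3, error magnitude e = 6, c = [2, 8, 6, 12, 5].

Step 1: column multipliers v_i = (∏_{j≠i}(α_i − α_j))^{−1} mod 13.
  i = 1 (α = 2): (2−5)(2−4)(2−7)(2−10) = (−3)·(−2)·(−5)·(−8) = 240 ≡ 6, so v_1 = 6^{−1} = 11 (mod 13).
  i = 2 (α = 5): (5−2)(5−4)(5−7)(5−10) = 3·1·(−2)·(−5) = 30 ≡ 4, so v_2 = 4^{−1} = 10 (mod 13).
  i = 3 (α = 4): (4−2)(4−5)(4−7)(4−10) = 2·(−1)·(−3)·(−6) = −36 ≡ 3, so v_3 = 3^{−1} = 9 (mod 13).
  i = 4 (α = 7): (7−2)(7−5)(7−4)(7−10) = 5·2·3·(−3) = −90 ≡ 1, so v_4 = 1^{−1} = 1 (mod 13).
  i = 5 (α = 10): (10−2)(10−5)(10−4)(10−7) = 8·5·6·3 = 720 ≡ 5, so v_5 = 5^{−1} = 8 (mod 13).
  v = [11, 10, 9, 1, 8].
Step 2: syndromes of r = [2, 8, 12, 12, 5] (all sums mod 13).
  S_0 = Σ v_i r_i = 11·2 + 10·8 + 9·12 + 1·12 + 8·5 = 262 ≡ 2.
  S_1 = Σ v_i α_i r_i = 11·2·2 + 10·5·8 + 9·4·12 + 1·7·12 + 8·10·5 = 1360 ≡ 8.
  α_i^2 mod 13 = [4, 12, 3, 10, 9].
  S_2 = Σ v_i α_i^2 r_i = 11·4·2 + 10·12·8 + 9·3·12 + 1·10·12 + 8·9·5 = 1852 ≡ 6.
  S = (2, 8, 6) ≠ 0, so r is not a codeword (an error is present).
Step 3: locate the error. For a single error e at position i, S_ℓ = v_i·e·α_i^ℓ, so α_err = S_1/S_0.
  S_0^{−1} = 2^{−1} = 7 (mod 13), so α_err = 8·7 = 56 ≡ 4 = α_3. Error position i = 3.
  Consistency check: S_2/S_1 = 6·5 = 30 ≡ 4 = α_err ✓ (single-error assumption holds).
Step 4: error magnitude e = S_0/v_3 = S_0·∏_{j≠3}(α_3 − α_j) = 2·3 = 6 ≡ 6 (mod 13).
Step 5: correct position 3: c_3 = r_3 − e = 12 − 6 ≡ 6 (mod 13). Hence c = [2, 8, 6, 12, 5].
  Check: interpolating c through the α_i gives m(x) = 11 + 2·x (degree < 2) with m(α_i) = c_i for every i, so c is indeed a codeword.


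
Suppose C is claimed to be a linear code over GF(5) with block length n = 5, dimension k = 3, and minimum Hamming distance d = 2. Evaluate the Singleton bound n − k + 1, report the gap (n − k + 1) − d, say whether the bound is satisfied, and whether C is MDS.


Singleton RHS = n − k + 1 = 3, slack = 1, bound satisfied, not MDS.

Singleton bound: d ≤ n − k + 1.
Here n = 5, k = 3, so n − k + 1 = 3.
Given d = 2, check d ≤ 3: YES.
Slack = (n − k + 1) − d = 1.
The code is NOT MDS (slack = 1 > 0).
Description: the claimed parameters are [5, 3, 2]_5; such a code would be non-MDS.


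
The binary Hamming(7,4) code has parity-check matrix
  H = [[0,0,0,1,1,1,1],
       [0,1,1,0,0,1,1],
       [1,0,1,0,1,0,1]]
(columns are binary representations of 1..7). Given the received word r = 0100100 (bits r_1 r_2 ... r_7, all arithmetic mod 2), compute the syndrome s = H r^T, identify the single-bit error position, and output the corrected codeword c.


s = (1, 1, 1)^T, error position = 7, corrected codeword c = 0100101

Compute s = H r^T mod 2 one row at a time:
  s_1 = 0 + 1 + 0 + 0 = 1 ≡ 1 (mod 2).
  s_2 = 1 + 0 + 0 + 0 = 1 ≡ 1 (mod 2).
  s_3 = 0 + 0 + 1 + 0 = 1 ≡ 1 (mod 2).
s = (1, 1, 1)^T — this equals column 7 of H (binary 111), so error is at position 7.
Correct: flip bit 7 of r = 0100100 to get c = 0100101.


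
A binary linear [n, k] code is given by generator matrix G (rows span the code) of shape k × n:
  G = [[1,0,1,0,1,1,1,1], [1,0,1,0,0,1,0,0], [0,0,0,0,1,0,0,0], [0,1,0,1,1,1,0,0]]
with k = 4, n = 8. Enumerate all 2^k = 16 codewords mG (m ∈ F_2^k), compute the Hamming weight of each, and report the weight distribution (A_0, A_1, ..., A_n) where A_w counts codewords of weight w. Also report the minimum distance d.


Weight distribution: A_0 = 1, A_1 = 1, A_2 = 1, A_3 = 3, A_4 = 3, A_5 = 3, A_6 = 3, A_7 = 1. Minimum distance d = 1.

Enumerate all 2^4 = 16 messages m ∈ F_2^4.
For each, compute codeword c = mG in F_2^8, then tally its weight.
  m = 0000 → c = 00000000, weight = 0.
  m = 1000 → c = 10101111, weight = 6.
  m = 0100 → c = 10100100, weight = 3.
  m = 1100 → c = 00001011, weight = 3.
  m = 0010 → c = 00001000, weight = 1.
  m = 1010 → c = 10100111, weight = 5.
  m = 0110 → c = 10101100, weight = 4.
  m = 1110 → c = 00000011, weight = 2.
  m = 0001 → c = 01011100, weight = 4.
  m = 1001 → c = 11110011, weight = 6.
  m = 0101 → c = 11111000, weight = 5.
  m = 1101 → c = 01010111, weight = 5.
  m = 0011 → c = 01010100, weight = 3.
  m = 1011 → c = 11111011, weight = 7.
  m = 0111 → c = 11110000, weight = 4.
  m = 1111 → c = 01011111, weight = 6.
Tally weights:
  weight 0: 1 codewords.
  weight 1: 1 codewords.
  weight 2: 1 codewords.
  weight 3: 3 codewords.
  weight 4: 3 codewords.
  weight 5: 3 codewords.
  weight 6: 3 codewords.
  weight 7: 1 codewords.
Minimum distance d = smallest w > 0 with A_w > 0 = 1.
Sanity: Σ A_w = 16 = 2^4 = 16 ✓.


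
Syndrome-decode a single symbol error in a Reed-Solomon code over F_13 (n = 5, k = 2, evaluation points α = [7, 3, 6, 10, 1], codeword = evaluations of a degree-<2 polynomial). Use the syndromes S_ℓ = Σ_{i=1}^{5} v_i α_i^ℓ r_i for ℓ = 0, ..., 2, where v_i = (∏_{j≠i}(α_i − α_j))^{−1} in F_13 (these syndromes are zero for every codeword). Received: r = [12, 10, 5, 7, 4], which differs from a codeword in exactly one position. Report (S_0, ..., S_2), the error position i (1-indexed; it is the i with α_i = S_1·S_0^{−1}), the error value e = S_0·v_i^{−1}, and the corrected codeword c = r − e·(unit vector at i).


S = (3, 3, 3), error at position 5, error magnitude e = 8, c = [12, 10, 5, 7, 9].

Step 1: column multipliers v_i = (∏_{j≠i}(α_i − α_j))^{−1} mod 13.
  i = 1 (α = 7): (7−3)(7−6)(7−10)(7−1) = 4·1·(−3)·6 = −72 ≡ 6, so v_1 = 6^{−1} = 11 (mod 13).
  i = 2 (α = 3): (3−7)(3−6)(3−10)(3−1) = (−4)·(−3)·(−7)·2 = −168 ≡ 1, so v_2 = 1^{−1} = 1 (mod 13).
  i = 3 (α = 6): (6−7)(6−3)(6−10)(6−1) = (−1)·3·(−4)·5 = 60 ≡ 8, so v_3 = 8^{−1} = 5 (mod 13).
  i = 4 (α = 10): (10−7)(10−3)(10−6)(10−1) = 3·7·4·9 = 756 ≡ 2, so v_4 = 2^{−1} = 7 (mod 13).
  i = 5 (α = 1): (1−7)(1−3)(1−6)(1−10) = (−6)·(−2)·(−5)·(−9) = 540 ≡ 7, so v_5 = 7^{−1} = 2 (mod 13).
  v = [11, 1, 5, 7, 2].
Step 2: syndromes of r = [12, 10, 5, 7, 4] (all sums mod 13).
  S_0 = Σ v_i r_i = 11·12 + 1·10 + 5·5 + 7·7 + 2·4 = 224 ≡ 3.
  S_1 = Σ v_i α_i r_i = 11·7·12 + 1·3·10 + 5·6·5 + 7·10·7 + 2·1·4 = 1602 ≡ 3.
  α_i^2 mod 13 = [10, 9, 10, 9, 1].
  S_2 = Σ v_i α_i^2 r_i = 11·10·12 + 1·9·10 + 5·10·5 + 7·9·7 + 2·1·4 = 2109 ≡ 3.
  S = (3, 3, 3) ≠ 0, so r is not a codeword (an error is present).
Step 3: locate the error. For a single error e at position i, S_ℓ = v_i·e·α_i^ℓ, so α_err = S_1/S_0.
  S_0^{−1} = 3^{−1} = 9 (mod 13), so α_err = 3·9 = 27 ≡ 1 = α_5. Error position i = 5.
  Consistency check: S_2/S_1 = 3·9 = 27 ≡ 1 = α_err ✓ (single-error assumption holds).
Step 4: error magnitude e = S_0/v_5 = S_0·∏_{j≠5}(α_5 − α_j) = 3·7 = 21 ≡ 8 (mod 13).
Step 5: correct position 5: c_5 = r_5 − e = 4 − 8 ≡ 9 (mod 13). Hence c = [12, 10, 5, 7, 9].
  Check: interpolating c through the α_i gives m(x) = 2 + 7·x (degree < 2) with m(α_i) = c_i for every i, so c is indeed a codeword.


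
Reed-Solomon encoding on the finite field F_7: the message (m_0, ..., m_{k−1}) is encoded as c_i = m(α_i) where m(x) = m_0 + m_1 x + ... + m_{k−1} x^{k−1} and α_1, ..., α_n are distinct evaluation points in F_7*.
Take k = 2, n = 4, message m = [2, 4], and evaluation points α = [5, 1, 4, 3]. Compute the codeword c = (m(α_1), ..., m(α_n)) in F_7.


c = [1, 6, 4, 0]

Message polynomial: m(x) = 2 + 4·x (mod 7).
For each evaluation point α_i, compute m(α_i) mod 7:
  α_1 = 5: Horner steps 4 → 1, so m(5) = 1.
  α_2 = 1: Horner steps 4 → 6, so m(1) = 6.
  α_3 = 4: Horner steps 4 → 4, so m(4) = 4.
  α_4 = 3: Horner steps 4 → 0, so m(3) = 0.
Codeword c = [1, 6, 4, 0] ∈ F_7^4.


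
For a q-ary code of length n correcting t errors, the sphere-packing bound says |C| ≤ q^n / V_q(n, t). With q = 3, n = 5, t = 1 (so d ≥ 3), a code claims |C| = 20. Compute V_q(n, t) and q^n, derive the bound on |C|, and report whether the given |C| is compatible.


V_q(n, t) = 11, q^n = 243, Hamming bound = 22, |C| = 20 ≤ bound (satisfied).

Step 1: Compute V_q(n, t) = Σ_{j=0}^1 C(n, j) (q−1)^j.
  j = 0: C(5,0)·(2)^0 = 1·1 = 1.
  j = 1: C(5,1)·(2)^1 = 5·2 = 10.
  V_q(n, t) = 1 + 10 = 11.
Step 2: q^n = 3^5 = 243.
Step 3: Hamming bound ⌊q^n / V_q(n,t)⌋ = ⌊243/11⌋ = 22.
Step 4: Compare |C| = 20 to 22: satisfied.
The claimed |C| lies below the Hamming bound.


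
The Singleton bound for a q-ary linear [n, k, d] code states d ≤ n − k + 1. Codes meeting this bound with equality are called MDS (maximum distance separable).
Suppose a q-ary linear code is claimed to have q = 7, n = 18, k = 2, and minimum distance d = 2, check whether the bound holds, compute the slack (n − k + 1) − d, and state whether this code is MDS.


Singleton RHS = n − k + 1 = 17, slack = 15, bound satisfied, not MDS.

Singleton bound: d ≤ n − k + 1.
Here n = 18, k = 2, so n − k + 1 = 17.
Given d = 2, check d ≤ 17: YES.
Slack = (n − k + 1) − d = 15.
The code is NOT MDS (slack = 15 > 0).
Description: the claimed parameters are [18, 2, 2]_7; such a code would be non-MDS.


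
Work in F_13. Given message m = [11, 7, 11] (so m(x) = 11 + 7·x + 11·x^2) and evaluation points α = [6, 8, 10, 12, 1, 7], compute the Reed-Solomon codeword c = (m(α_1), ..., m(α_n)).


c = [7, 4, 11, 2, 3, 1]

Message polynomial: m(x) = 11 + 7·x + 11·x^2 (mod 13).
For each evaluation point α_i, compute m(α_i) mod 13:
  α_1 = 6: Horner steps 11 → 8 → 7, so m(6) = 7.
  α_2 = 8: Horner steps 11 → 4 → 4, so m(8) = 4.
  α_3 = 10: Horner steps 11 → 0 → 11, so m(10) = 11.
  α_4 = 12: Horner steps 11 → 9 → 2, so m(12) = 2.
  α_5 = 1: Horner steps 11 → 5 → 3, so m(1) = 3.
  α_6 = 7: Horner steps 11 → 6 → 1, so m(7) = 1.
Codeword c = [7, 4, 11, 2, 3, 1] ∈ F_13^6.


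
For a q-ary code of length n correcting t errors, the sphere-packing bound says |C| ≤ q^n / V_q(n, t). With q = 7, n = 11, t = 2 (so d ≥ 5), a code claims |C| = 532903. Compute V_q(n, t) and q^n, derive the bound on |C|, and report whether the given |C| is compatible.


V_q(n, t) = 2047, q^n = 1977326743, Hamming bound = 965963, |C| = 532903 ≤ bound (satisfied).

Step 1: Compute V_q(n, t) = Σ_{j=0}^2 C(n, j) (q−1)^j.
  j = 0: C(11,0)·(6)^0 = 1·1 = 1.
  j = 1: C(11,1)·(6)^1 = 11·6 = 66.
  j = 2: C(11,2)·(6)^2 = 55·36 = 1980.
  V_q(n, t) = 1 + 66 + 1980 = 2047.
Step 2: q^n = 7^11 = 1977326743.
Step 3: Hamming bound ⌊q^n / V_q(n,t)⌋ = ⌊1977326743/2047⌋ = 965963.
Step 4: Compare |C| = 532903 to 965963: satisfied.
The claimed |C| lies below the Hamming bound.


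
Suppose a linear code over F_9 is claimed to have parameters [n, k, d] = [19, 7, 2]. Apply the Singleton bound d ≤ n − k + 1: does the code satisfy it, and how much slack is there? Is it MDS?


Singleton RHS = n − k + 1 = 13, slack = 11, bound satisfied, not MDS.

Singleton bound: d ≤ n − k + 1.
Here n = 19, k = 7, so n − k + 1 = 13.
Given d = 2, check d ≤ 13: YES.
Slack = (n − k + 1) − d = 11.
The code is NOT MDS (slack = 11 > 0).
Description: the claimed parameters are [19, 7, 2]_9; such a code would be non-MDS.


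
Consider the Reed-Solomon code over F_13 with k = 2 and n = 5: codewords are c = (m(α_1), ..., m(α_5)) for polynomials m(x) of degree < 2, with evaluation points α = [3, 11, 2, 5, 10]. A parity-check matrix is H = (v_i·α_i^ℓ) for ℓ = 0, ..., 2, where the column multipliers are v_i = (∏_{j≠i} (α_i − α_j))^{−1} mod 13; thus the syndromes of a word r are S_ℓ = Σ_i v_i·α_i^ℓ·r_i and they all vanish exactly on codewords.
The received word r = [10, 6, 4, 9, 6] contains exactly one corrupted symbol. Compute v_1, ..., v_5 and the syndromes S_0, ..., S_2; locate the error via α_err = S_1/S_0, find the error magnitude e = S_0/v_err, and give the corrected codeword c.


S = (1, 10, 9), error at position 5, error magnitude e = 6, c = [10, 6, 4, 9, 0].

Step 1: column multipliers v_i = (∏_{j≠i}(α_i − α_j))^{−1} mod 13.
  i = 1 (α = 3): (3−11)(3−2)(3−5)(3−10) = (−8)·1·(−2)·(−7) = −112 ≡ 5, so v_1 = 5^{−1} = 8 (mod 13).
  i = 2 (α = 11): (11−3)(11−2)(11−5)(11−10) = 8·9·6·1 = 432 ≡ 3, so v_2 = 3^{−1} = 9 (mod 13).
  i = 3 (α = 2): (2−3)(2−11)(2−5)(2−10) = (−1)·(−9)·(−3)·(−8) = 216 ≡ 8, so v_3 = 8^{−1} = 5 (mod 13).
  i = 4 (α = 5): (5−3)(5−11)(5−2)(5−10) = 2·(−6)·3·(−5) = 180 ≡ 11, so v_4 = 11^{−1} = 6 (mod 13).
  i = 5 (α = 10): (10−3)(10−11)(10−2)(10−5) = 7·(−1)·8·5 = −280 ≡ 6, so v_5 = 6^{−1} = 11 (mod 13).
  v = [8, 9, 5, 6, 11].
Step 2: syndromes of r = [10, 6, 4, 9, 6] (all sums mod 13).
  S_0 = Σ v_i r_i = 8·10 + 9·6 + 5·4 + 6·9 + 11·6 = 274 ≡ 1.
  S_1 = Σ v_i α_i r_i = 8·3·10 + 9·11·6 + 5·2·4 + 6·5·9 + 11·10·6 = 1804 ≡ 10.
  α_i^2 mod 13 = [9, 4, 4, 12, 9].
  S_2 = Σ v_i α_i^2 r_i = 8·9·10 + 9·4·6 + 5·4·4 + 6·12·9 + 11·9·6 = 2258 ≡ 9.
  S = (1, 10, 9) ≠ 0, so r is not a codeword (an error is present).
Step 3: locate the error. For a single error e at position i, S_ℓ = v_i·e·α_i^ℓ, so α_err = S_1/S_0.
  S_0^{−1} = 1^{−1} = 1 (mod 13), so α_err = 10·1 = 10 ≡ 10 = α_5. Error position i = 5.
  Consistency check: S_2/S_1 = 9·4 = 36 ≡ 10 = α_err ✓ (single-error assumption holds).
Step 4: error magnitude e = S_0/v_5 = S_0·∏_{j≠5}(α_5 − α_j) = 1·6 = 6 ≡ 6 (mod 13).
Step 5: correct position 5: c_5 = r_5 − e = 6 − 6 ≡ 0 (mod 13). Hence c = [10, 6, 4, 9, 0].
  Check: interpolating c through the α_i gives m(x) = 5 + 6·x (degree < 2) with m(α_i) = c_i for every i, so c is indeed a codeword.


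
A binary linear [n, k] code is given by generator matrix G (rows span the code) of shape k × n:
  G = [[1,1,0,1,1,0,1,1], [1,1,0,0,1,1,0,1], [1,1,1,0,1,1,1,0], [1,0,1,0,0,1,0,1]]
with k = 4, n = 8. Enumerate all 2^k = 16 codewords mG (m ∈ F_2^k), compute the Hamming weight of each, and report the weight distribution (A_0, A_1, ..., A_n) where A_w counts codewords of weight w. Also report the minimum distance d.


Weight distribution: A_0 = 1, A_2 = 1, A_3 = 4, A_4 = 3, A_5 = 4, A_6 = 3. Minimum distance d = 2.

Enumerate all 2^4 = 16 messages m ∈ F_2^4.
For each, compute codeword c = mG in F_2^8, then tally its weight.
  m = 0000 → c = 00000000, weight = 0.
  m = 1000 → c = 11011011, weight = 6.
  m = 0100 → c = 11001101, weight = 5.
  m = 1100 → c = 00010110, weight = 3.
  m = 0010 → c = 11101110, weight = 6.
  m = 1010 → c = 00110101, weight = 4.
  m = 0110 → c = 00100011, weight = 3.
  m = 1110 → c = 11111000, weight = 5.
  m = 0001 → c = 10100101, weight = 4.
  m = 1001 → c = 01111110, weight = 6.
  m = 0101 → c = 01101000, weight = 3.
  m = 1101 → c = 10110011, weight = 5.
  m = 0011 → c = 01001011, weight = 4.
  m = 1011 → c = 10010000, weight = 2.
  m = 0111 → c = 10000110, weight = 3.
  m = 1111 → c = 01011101, weight = 5.
Tally weights:
  weight 0: 1 codewords.
  weight 2: 1 codewords.
  weight 3: 4 codewords.
  weight 4: 3 codewords.
  weight 5: 4 codewords.
  weight 6: 3 codewords.
Minimum distance d = smallest w > 0 with A_w > 0 = 2.
Sanity: Σ A_w = 16 = 2^4 = 16 ✓.


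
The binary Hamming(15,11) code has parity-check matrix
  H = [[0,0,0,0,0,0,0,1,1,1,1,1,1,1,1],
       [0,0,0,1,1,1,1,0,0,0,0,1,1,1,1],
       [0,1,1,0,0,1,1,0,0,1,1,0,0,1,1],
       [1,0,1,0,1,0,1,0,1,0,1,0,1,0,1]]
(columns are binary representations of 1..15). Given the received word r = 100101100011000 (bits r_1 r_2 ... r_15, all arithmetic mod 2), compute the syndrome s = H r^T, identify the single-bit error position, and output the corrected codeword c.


s = (0, 0, 1, 1)^T, error position = 3, corrected codeword c = 101101100011000

Compute s = H r^T mod 2 one row at a time:
  s_1 = 0 + 0 + 0 + 1 + 1 + 0 + 0 + 0 = 2 ≡ 0 (mod 2).
  s_2 = 1 + 0 + 1 + 1 + 1 + 0 + 0 + 0 = 4 ≡ 0 (mod 2).
  s_3 = 0 + 0 + 1 + 1 + 0 + 1 + 0 + 0 = 3 ≡ 1 (mod 2).
  s_4 = 1 + 0 + 0 + 1 + 0 + 1 + 0 + 0 = 3 ≡ 1 (mod 2).
s = (0, 0, 1, 1)^T — this equals column 3 of H (binary 0011), so error is at position 3.
Correct: flip bit 3 of r = 100101100011000 to get c = 101101100011000.


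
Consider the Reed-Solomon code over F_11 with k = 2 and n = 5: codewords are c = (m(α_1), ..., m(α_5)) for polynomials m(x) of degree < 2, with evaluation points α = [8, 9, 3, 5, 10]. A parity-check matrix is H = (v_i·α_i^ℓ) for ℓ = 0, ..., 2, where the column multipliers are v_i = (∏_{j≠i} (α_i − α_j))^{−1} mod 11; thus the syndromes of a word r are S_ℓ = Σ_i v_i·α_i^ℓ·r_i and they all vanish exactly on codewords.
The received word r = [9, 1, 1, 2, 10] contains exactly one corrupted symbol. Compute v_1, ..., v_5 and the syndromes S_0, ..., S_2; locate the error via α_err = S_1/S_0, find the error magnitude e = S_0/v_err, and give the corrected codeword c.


S = (7, 8, 6), error at position 2, error magnitude e = 8, c = [9, 4, 1, 2, 10].

Step 1: column multipliers v_i = (∏_{j≠i}(α_i − α_j))^{−1} mod 11.
  i = 1 (α = 8): (8−9)(8−3)(8−5)(8−10) = (−1)·5·3·(−2) = 30 ≡ 8, so v_1 = 8^{−1} = 7 (mod 11).
  i = 2 (α = 9): (9−8)(9−3)(9−5)(9−10) = 1·6·4·(−1) = −24 ≡ 9, so v_2 = 9^{−1} = 5 (mod 11).
  i = 3 (α = 3): (3−8)(3−9)(3−5)(3−10) = (−5)·(−6)·(−2)·(−7) = 420 ≡ 2, so v_3 = 2^{−1} = 6 (mod 11).
  i = 4 (α = 5): (5−8)(5−9)(5−3)(5−10) = (−3)·(−4)·2·(−5) = −120 ≡ 1, so v_4 = 1^{−1} = 1 (mod 11).
  i = 5 (α = 10): (10−8)(10−9)(10−3)(10−5) = 2·1·7·5 = 70 ≡ 4, so v_5 = 4^{−1} = 3 (mod 11).
  v = [7, 5, 6, 1, 3].
Step 2: syndromes of r = [9, 1, 1, 2, 10] (all sums mod 11).
  S_0 = Σ v_i r_i = 7·9 + 5·1 + 6·1 + 1·2 + 3·10 = 106 ≡ 7.
  S_1 = Σ v_i α_i r_i = 7·8·9 + 5·9·1 + 6·3·1 + 1·5·2 + 3·10·10 = 877 ≡ 8.
  α_i^2 mod 11 = [9, 4, 9, 3, 1].
  S_2 = Σ v_i α_i^2 r_i = 7·9·9 + 5·4·1 + 6·9·1 + 1·3·2 + 3·1·10 = 677 ≡ 6.
  S = (7, 8, 6) ≠ 0, so r is not a codeword (an error is present).
Step 3: locate the error. For a single error e at position i, S_ℓ = v_i·e·α_i^ℓ, so α_err = S_1/S_0.
  S_0^{−1} = 7^{−1} = 8 (mod 11), so α_err = 8·8 = 64 ≡ 9 = α_2. Error position i = 2.
  Consistency check: S_2/S_1 = 6·7 = 42 ≡ 9 = α_err ✓ (single-error assumption holds).
Step 4: error magnitude e = S_0/v_2 = S_0·∏_{j≠2}(α_2 − α_j) = 7·9 = 63 ≡ 8 (mod 11).
Step 5: correct position 2: c_2 = r_2 − e = 1 − 8 ≡ 4 (mod 11). Hence c = [9, 4, 1, 2, 10].
  Check: interpolating c through the α_i gives m(x) = 5 + 6·x (degree < 2) with m(α_i) = c_i for every i, so c is indeed a codeword.


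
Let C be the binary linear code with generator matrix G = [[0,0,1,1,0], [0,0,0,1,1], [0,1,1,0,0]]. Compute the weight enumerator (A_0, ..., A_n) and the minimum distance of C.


Weight distribution: A_0 = 1, A_2 = 6, A_4 = 1. Minimum distance d = 2.

Enumerate all 2^3 = 8 messages m ∈ F_2^3.
For each, compute codeword c = mG in F_2^5, then tally its weight.
  m = 000 → c = 00000, weight = 0.
  m = 100 → c = 00110, weight = 2.
  m = 010 → c = 00011, weight = 2.
  m = 110 → c = 00101, weight = 2.
  m = 001 → c = 01100, weight = 2.
  m = 101 → c = 01010, weight = 2.
  m = 011 → c = 01111, weight = 4.
  m = 111 → c = 01001, weight = 2.
Tally weights:
  weight 0: 1 codewords.
  weight 2: 6 codewords.
  weight 4: 1 codewords.
Minimum distance d = smallest w > 0 with A_w > 0 = 2.
Sanity: Σ A_w = 8 = 2^3 = 8 ✓.


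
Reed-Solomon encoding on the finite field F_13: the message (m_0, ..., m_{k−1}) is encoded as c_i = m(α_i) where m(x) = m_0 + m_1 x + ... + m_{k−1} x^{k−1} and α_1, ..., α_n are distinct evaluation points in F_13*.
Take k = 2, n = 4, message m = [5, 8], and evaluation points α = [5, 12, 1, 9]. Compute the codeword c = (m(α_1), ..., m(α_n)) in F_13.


c = [6, 10, 0, 12]

Message polynomial: m(x) = 5 + 8·x (mod 13).
For each evaluation point α_i, compute m(α_i) mod 13:
  α_1 = 5: Horner steps 8 → 6, so m(5) = 6.
  α_2 = 12: Horner steps 8 → 10, so m(12) = 10.
  α_3 = 1: Horner steps 8 → 0, so m(1) = 0.
  α_4 = 9: Horner steps 8 → 12, so m(9) = 12.
Codeword c = [6, 10, 0, 12] ∈ F_13^4.


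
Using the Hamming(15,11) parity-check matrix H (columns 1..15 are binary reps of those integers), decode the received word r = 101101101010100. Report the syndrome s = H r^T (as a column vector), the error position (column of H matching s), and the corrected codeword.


s = (1, 0, 0, 0)^T, error position = 8, corrected codeword c = 101101111010100

Compute s = H r^T mod 2 one row at a time:
  s_1 = 0 + 1 + 0 + 1 + 0 + 1 + 0 + 0 = 3 ≡ 1 (mod 2).
  s_2 = 1 + 0 + 1 + 1 + 0 + 1 + 0 + 0 = 4 ≡ 0 (mod 2).
  s_3 = 0 + 1 + 1 + 1 + 0 + 1 + 0 + 0 = 4 ≡ 0 (mod 2).
  s_4 = 1 + 1 + 0 + 1 + 1 + 1 + 1 + 0 = 6 ≡ 0 (mod 2).
s = (1, 0, 0, 0)^T — this equals column 8 of H (binary 1000), so error is at position 8.
Correct: flip bit 8 of r = 101101101010100 to get c = 101101111010100.


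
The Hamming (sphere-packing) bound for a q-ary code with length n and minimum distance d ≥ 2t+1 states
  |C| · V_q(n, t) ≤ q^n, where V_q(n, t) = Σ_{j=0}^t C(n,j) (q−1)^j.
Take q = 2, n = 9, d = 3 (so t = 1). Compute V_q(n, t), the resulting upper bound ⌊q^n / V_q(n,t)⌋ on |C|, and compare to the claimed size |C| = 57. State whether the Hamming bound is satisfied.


V_q(n, t) = 10, q^n = 512, Hamming bound = 51, |C| = 57 > bound (violated).

Step 1: Compute V_q(n, t) = Σ_{j=0}^1 C(n, j) (q−1)^j.
  j = 0: C(9,0)·(1)^0 = 1·1 = 1.
  j = 1: C(9,1)·(1)^1 = 9·1 = 9.
  V_q(n, t) = 1 + 9 = 10.
Step 2: q^n = 2^9 = 512.
Step 3: Hamming bound ⌊q^n / V_q(n,t)⌋ = ⌊512/10⌋ = 51.
Step 4: Compare |C| = 57 to 51: violated.
The claimed |C| lies above the Hamming bound, so no 2-ary code of length 9 with d ≥ 3 can have 57 codewords.


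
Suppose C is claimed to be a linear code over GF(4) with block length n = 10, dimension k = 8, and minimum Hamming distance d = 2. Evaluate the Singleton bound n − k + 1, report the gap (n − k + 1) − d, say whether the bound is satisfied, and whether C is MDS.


Singleton RHS = n − k + 1 = 3, slack = 1, bound satisfied, not MDS.

Singleton bound: d ≤ n − k + 1.
Here n = 10, k = 8, so n − k + 1 = 3.
Given d = 2, check d ≤ 3: YES.
Slack = (n − k + 1) − d = 1.
The code is NOT MDS (slack = 1 > 0).
Description: the claimed parameters are [10, 8, 2]_4; such a code would be non-MDS.


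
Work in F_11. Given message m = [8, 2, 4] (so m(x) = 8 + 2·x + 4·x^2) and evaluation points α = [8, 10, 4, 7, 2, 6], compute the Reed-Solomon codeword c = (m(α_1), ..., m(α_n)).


c = [5, 10, 3, 9, 6, 10]

Message polynomial: m(x) = 8 + 2·x + 4·x^2 (mod 11).
For each evaluation point α_i, compute m(α_i) mod 11:
  α_1 = 8: Horner steps 4 → 1 → 5, so m(8) = 5.
  α_2 = 10: Horner steps 4 → 9 → 10, so m(10) = 10.
  α_3 = 4: Horner steps 4 → 7 → 3, so m(4) = 3.
  α_4 = 7: Horner steps 4 → 8 → 9, so m(7) = 9.
  α_5 = 2: Horner steps 4 → 10 → 6, so m(2) = 6.
  α_6 = 6: Horner steps 4 → 4 → 10, so m(6) = 10.
Codeword c = [5, 10, 3, 9, 6, 10] ∈ F_11^6.


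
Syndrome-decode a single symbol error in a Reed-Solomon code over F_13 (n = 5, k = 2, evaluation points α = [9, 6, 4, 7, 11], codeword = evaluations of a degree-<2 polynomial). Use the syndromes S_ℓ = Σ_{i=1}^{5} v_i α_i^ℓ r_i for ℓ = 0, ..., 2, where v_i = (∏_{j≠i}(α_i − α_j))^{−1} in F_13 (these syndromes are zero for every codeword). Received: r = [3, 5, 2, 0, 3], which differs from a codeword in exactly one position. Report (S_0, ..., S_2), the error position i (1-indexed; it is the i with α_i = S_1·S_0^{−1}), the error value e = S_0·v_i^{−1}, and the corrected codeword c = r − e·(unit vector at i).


S = (7, 12, 2), error at position 5, error magnitude e = 10, c = [3, 5, 2, 0, 6].

Step 1: column multipliers v_i = (∏_{j≠i}(α_i − α_j))^{−1} mod 13.
  i = 1 (α = 9): (9−6)(9−4)(9−7)(9−11) = 3·5·2·(−2) = −60 ≡ 5, so v_1 = 5^{−1} = 8 (mod 13).
  i = 2 (α = 6): (6−9)(6−4)(6−7)(6−11) = (−3)·2·(−1)·(−5) = −30 ≡ 9, so v_2 = 9^{−1} = 3 (mod 13).
  i = 3 (α = 4): (4−9)(4−6)(4−7)(4−11) = (−5)·(−2)·(−3)·(−7) = 210 ≡ 2, so v_3 = 2^{−1} = 7 (mod 13).
  i = 4 (α = 7): (7−9)(7−6)(7−4)(7−11) = (−2)·1·3·(−4) = 24 ≡ 11, so v_4 = 11^{−1} = 6 (mod 13).
  i = 5 (α = 11): (11−9)(11−6)(11−4)(11−7) = 2·5·7·4 = 280 ≡ 7, so v_5 = 7^{−1} = 2 (mod 13).
  v = [8, 3, 7, 6, 2].
Step 2: syndromes of r = [3, 5, 2, 0, 3] (all sums mod 13).
  S_0 = Σ v_i r_i = 8·3 + 3·5 + 7·2 + 6·0 + 2·3 = 59 ≡ 7.
  S_1 = Σ v_i α_i r_i = 8·9·3 + 3·6·5 + 7·4·2 + 6·7·0 + 2·11·3 = 428 ≡ 12.
  α_i^2 mod 13 = [3, 10, 3, 10, 4].
  S_2 = Σ v_i α_i^2 r_i = 8·3·3 + 3·10·5 + 7·3·2 + 6·10·0 + 2·4·3 = 288 ≡ 2.
  S = (7, 12, 2) ≠ 0, so r is not a codeword (an error is present).
Step 3: locate the error. For a single error e at position i, S_ℓ = v_i·e·α_i^ℓ, so α_err = S_1/S_0.
  S_0^{−1} = 7^{−1} = 2 (mod 13), so α_err = 12·2 = 24 ≡ 11 = α_5. Error position i = 5.
  Consistency check: S_2/S_1 = 2·12 = 24 ≡ 11 = α_err ✓ (single-error assumption holds).
Step 4: error magnitude e = S_0/v_5 = S_0·∏_{j≠5}(α_5 − α_j) = 7·7 = 49 ≡ 10 (mod 13).
Step 5: correct position 5: c_5 = r_5 − e = 3 − 10 ≡ 6 (mod 13). Hence c = [3, 5, 2, 0, 6].
  Check: interpolating c through the α_i gives m(x) = 9 + 8·x (degree < 2) with m(α_i) = c_i for every i, so c is indeed a codeword.
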